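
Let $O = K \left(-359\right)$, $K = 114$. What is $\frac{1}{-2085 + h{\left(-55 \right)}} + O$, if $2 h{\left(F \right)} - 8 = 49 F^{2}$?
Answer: $- \frac{5895922336}{144063} \approx -40926.0$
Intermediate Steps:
$h{\left(F \right)} = 4 + \frac{49 F^{2}}{2}$
$O = -40926$ ($O = 114 \left(-359\right) = -40926$)
$\frac{1}{-2085 + h{\left(-55 \right)}} + O = \frac{1}{-2085 + \left(4 + \frac{49 \left(-55\right)^{2}}{2}\right)} - 40926 = \frac{1}{-2085 + \left(4 + \frac{49}{2} \cdot 3025\right)} - 40926 = \frac{1}{-2085 + \left(4 + \frac{148225}{2}\right)} - 40926 = \frac{1}{-2085 + \frac{148233}{2}} - 40926 = \frac{1}{\frac{144063}{2}} - 40926 = \frac{2}{144063} - 40926 = - \frac{5895922336}{144063}$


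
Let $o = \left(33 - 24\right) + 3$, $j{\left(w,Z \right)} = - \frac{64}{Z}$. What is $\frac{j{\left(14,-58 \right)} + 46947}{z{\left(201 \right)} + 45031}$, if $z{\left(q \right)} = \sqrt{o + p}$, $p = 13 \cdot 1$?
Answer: $\frac{1361495}{1306044} \approx 1.0425$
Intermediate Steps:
$o = 12$ ($o = 9 + 3 = 12$)
$p = 13$
$z{\left(q \right)} = 5$ ($z{\left(q \right)} = \sqrt{12 + 13} = \sqrt{25} = 5$)
$\frac{j{\left(14,-58 \right)} + 46947}{z{\left(201 \right)} + 45031} = \frac{- \frac{64}{-58} + 46947}{5 + 45031} = \frac{\left(-64\right) \left(- \frac{1}{58}\right) + 46947}{45036} = \left(\frac{32}{29} + 46947\right) \frac{1}{45036} = \frac{1361495}{29} \cdot \frac{1}{45036} = \frac{1361495}{1306044}$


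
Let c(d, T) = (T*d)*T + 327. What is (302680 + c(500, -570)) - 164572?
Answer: 162588435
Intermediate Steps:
c(d, T) = 327 + d*T² (c(d, T) = d*T² + 327 = 327 + d*T²)
(302680 + c(500, -570)) - 164572 = (302680 + (327 + 500*(-570)²)) - 164572 = (302680 + (327 + 500*324900)) - 164572 = (302680 + (327 + 162450000)) - 164572 = (302680 + 162450327) - 164572 = 162753007 - 164572 = 162588435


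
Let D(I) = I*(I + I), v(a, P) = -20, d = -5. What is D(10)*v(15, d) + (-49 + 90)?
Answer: -3959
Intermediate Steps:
D(I) = 2*I² (D(I) = I*(2*I) = 2*I²)
D(10)*v(15, d) + (-49 + 90) = (2*10²)*(-20) + (-49 + 90) = (2*100)*(-20) + 41 = 200*(-20) + 41 = -4000 + 41 = -3959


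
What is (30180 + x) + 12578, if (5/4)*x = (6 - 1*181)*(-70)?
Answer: 52558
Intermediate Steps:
x = 9800 (x = 4*((6 - 1*181)*(-70))/5 = 4*((6 - 181)*(-70))/5 = 4*(-175*(-70))/5 = (⅘)*12250 = 9800)
(30180 + x) + 12578 = (30180 + 9800) + 12578 = 39980 + 12578 = 52558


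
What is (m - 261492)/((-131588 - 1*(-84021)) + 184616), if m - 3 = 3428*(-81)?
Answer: -179719/45683 ≈ -3.9340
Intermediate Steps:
m = -277665 (m = 3 + 3428*(-81) = 3 - 277668 = -277665)
(m - 261492)/((-131588 - 1*(-84021)) + 184616) = (-277665 - 261492)/((-131588 - 1*(-84021)) + 184616) = -539157/((-131588 + 84021) + 184616) = -539157/(-47567 + 184616) = -539157/137049 = -539157*1/137049 = -179719/45683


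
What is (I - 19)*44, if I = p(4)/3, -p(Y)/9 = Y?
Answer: -1364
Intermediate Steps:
p(Y) = -9*Y
I = -12 (I = -9*4/3 = -36*1/3 = -12)
(I - 19)*44 = (-12 - 19)*44 = -31*44 = -1364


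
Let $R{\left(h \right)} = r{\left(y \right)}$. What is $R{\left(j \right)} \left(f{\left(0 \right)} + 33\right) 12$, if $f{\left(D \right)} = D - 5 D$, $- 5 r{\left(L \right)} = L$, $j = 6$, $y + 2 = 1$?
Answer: $\frac{396}{5} \approx 79.2$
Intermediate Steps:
$y = -1$ ($y = -2 + 1 = -1$)
$r{\left(L \right)} = - \frac{L}{5}$
$R{\left(h \right)} = \frac{1}{5}$ ($R{\left(h \right)} = \left(- \frac{1}{5}\right) \left(-1\right) = \frac{1}{5}$)
$f{\left(D \right)} = - 4 D$
$R{\left(j \right)} \left(f{\left(0 \right)} + 33\right) 12 = \frac{\left(\left(-4\right) 0 + 33\right) 12}{5} = \frac{\left(0 + 33\right) 12}{5} = \frac{33 \cdot 12}{5} = \frac{1}{5} \cdot 396 = \frac{396}{5}$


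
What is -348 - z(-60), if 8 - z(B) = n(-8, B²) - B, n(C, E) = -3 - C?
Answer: -291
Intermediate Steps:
z(B) = 3 + B (z(B) = 8 - ((-3 - 1*(-8)) - B) = 8 - ((-3 + 8) - B) = 8 - (5 - B) = 8 + (-5 + B) = 3 + B)
-348 - z(-60) = -348 - (3 - 60) = -348 - 1*(-57) = -348 + 57 = -291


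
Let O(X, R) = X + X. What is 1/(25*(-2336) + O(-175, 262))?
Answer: -1/58750 ≈ -1.7021e-5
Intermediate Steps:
O(X, R) = 2*X
1/(25*(-2336) + O(-175, 262)) = 1/(25*(-2336) + 2*(-175)) = 1/(-58400 - 350) = 1/(-58750) = -1/58750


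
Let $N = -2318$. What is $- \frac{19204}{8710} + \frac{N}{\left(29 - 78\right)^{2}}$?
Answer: $- \frac{33149292}{10456355} \approx -3.1703$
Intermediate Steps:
$- \frac{19204}{8710} + \frac{N}{\left(29 - 78\right)^{2}} = - \frac{19204}{8710} - \frac{2318}{\left(29 - 78\right)^{2}} = \left(-19204\right) \frac{1}{8710} - \frac{2318}{\left(-49\right)^{2}} = - \frac{9602}{4355} - \frac{2318}{2401} = - \frac{33149292}{10456355}$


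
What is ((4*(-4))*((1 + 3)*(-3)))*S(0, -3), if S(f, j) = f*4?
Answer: 0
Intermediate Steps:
S(f, j) = 4*f
((4*(-4))*((1 + 3)*(-3)))*S(0, -3) = ((4*(-4))*((1 + 3)*(-3)))*(4*0) = -64*(-3)*0 = -16*(-12)*0 = 192*0 = 0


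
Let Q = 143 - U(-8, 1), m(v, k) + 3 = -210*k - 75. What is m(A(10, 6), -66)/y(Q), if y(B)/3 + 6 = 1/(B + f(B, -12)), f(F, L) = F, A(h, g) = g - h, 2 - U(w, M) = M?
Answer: -1304696/1703 ≈ -766.12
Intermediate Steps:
U(w, M) = 2 - M
m(v, k) = -78 - 210*k (m(v, k) = -3 + (-210*k - 75) = -3 + (-75 - 210*k) = -78 - 210*k)
Q = 142 (Q = 143 - (2 - 1*1) = 143 - (2 - 1) = 143 - 1*1 = 143 - 1 = 142)
y(B) = -18 + 3/(2*B) (y(B) = -18 + 3/(B + B) = -18 + 3/((2*B)) = -18 + 3*(1/(2*B)) = -18 + 3/(2*B))
m(A(10, 6), -66)/y(Q) = (-78 - 210*(-66))/(-18 + (3/2)/142) = (-78 + 13860)/(-18 + (3/2)*(1/142)) = 13782/(-18 + 3/284) = 13782/(-5109/284) = 13782*(-284/5109) = -1304696/1703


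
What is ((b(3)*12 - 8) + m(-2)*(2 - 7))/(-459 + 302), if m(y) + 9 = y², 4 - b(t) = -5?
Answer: -125/157 ≈ -0.79618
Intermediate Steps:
b(t) = 9 (b(t) = 4 - 1*(-5) = 4 + 5 = 9)
m(y) = -9 + y²
((b(3)*12 - 8) + m(-2)*(2 - 7))/(-459 + 302) = ((9*12 - 8) + (-9 + (-2)²)*(2 - 7))/(-459 + 302) = ((108 - 8) + (-9 + 4)*(-5))/(-157) = (100 - 5*(-5))*(-1/157) = (100 + 25)*(-1/157) = 125*(-1/157) = -125/157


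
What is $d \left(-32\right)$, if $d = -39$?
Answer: $1248$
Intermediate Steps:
$d \left(-32\right) = \left(-39\right) \left(-32\right) = 1248$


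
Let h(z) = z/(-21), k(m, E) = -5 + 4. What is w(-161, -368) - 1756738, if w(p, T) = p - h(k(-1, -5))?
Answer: -36894880/21 ≈ -1.7569e+6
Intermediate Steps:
k(m, E) = -1
h(z) = -z/21 (h(z) = z*(-1/21) = -z/21)
w(p, T) = -1/21 + p (w(p, T) = p - (-1)*(-1)/21 = p - 1*1/21 = p - 1/21 = -1/21 + p)
w(-161, -368) - 1756738 = (-1/21 - 161) - 1756738 = -3382/21 - 1756738 = -36894880/21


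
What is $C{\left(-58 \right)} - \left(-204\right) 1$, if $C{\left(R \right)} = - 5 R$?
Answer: $494$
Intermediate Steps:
$C{\left(-58 \right)} - \left(-204\right) 1 = \left(-5\right) \left(-58\right) - \left(-204\right) 1 = 290 - -204 = 290 + 204 = 494$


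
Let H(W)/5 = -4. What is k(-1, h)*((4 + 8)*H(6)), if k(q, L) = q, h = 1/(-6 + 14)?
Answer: 240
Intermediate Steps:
H(W) = -20 (H(W) = 5*(-4) = -20)
h = 1/8 ≈ 0.12500
k(-1, h)*((4 + 8)*H(6)) = -(4 + 8)*(-20) = -12*(-20) = -1*(-240) = 240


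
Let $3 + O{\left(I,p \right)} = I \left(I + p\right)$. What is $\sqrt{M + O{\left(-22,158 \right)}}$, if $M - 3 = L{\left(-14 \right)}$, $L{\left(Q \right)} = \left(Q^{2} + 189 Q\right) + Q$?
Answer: $4 i \sqrt{341} \approx 73.865 i$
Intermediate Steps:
$O{\left(I,p \right)} = -3 + I \left(I + p\right)$
$L{\left(Q \right)} = Q^{2} + 190 Q$
$M = -2461$ ($M = 3 - 14 \left(190 - 14\right) = 3 - 2464 = -2461$)
$\sqrt{M + O{\left(-22,158 \right)}} = \sqrt{-2461 - \left(3479 - 484\right)} = \sqrt{-2461 - 2995} = \sqrt{-5456} = 4 i \sqrt{341}$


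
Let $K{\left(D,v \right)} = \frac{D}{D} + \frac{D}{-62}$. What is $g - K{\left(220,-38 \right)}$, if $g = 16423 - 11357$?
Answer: $\frac{157125}{31} \approx 5068.5$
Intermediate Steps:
$K{\left(D,v \right)} = 1 - \frac{D}{62}$ ($K{\left(D,v \right)} = 1 + D \left(- \frac{1}{62}\right) = 1 - \frac{D}{62}$)
$g = 5066$ ($g = 16423 - 11357 = 5066$)
$g - K{\left(220,-38 \right)} = 5066 - \left(1 - \frac{110}{31}\right) = 5066 - - \frac{79}{31} = 5066 + \frac{79}{31} = \frac{157125}{31}$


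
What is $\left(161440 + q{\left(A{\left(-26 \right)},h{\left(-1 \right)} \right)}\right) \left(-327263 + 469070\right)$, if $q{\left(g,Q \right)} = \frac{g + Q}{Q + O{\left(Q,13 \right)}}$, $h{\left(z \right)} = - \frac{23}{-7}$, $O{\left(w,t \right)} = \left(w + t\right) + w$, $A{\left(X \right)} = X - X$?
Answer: $\frac{3662934794361}{160} \approx 2.2893 \cdot 10^{10}$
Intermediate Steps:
$A{\left(X \right)} = 0$
$O{\left(w,t \right)} = t + 2 w$ ($O{\left(w,t \right)} = \left(t + w\right) + w = t + 2 w$)
$h{\left(z \right)} = \frac{23}{7}$ ($h{\left(z \right)} = \left(-23\right) \left(- \frac{1}{7}\right) = \frac{23}{7}$)
$q{\left(g,Q \right)} = \frac{Q + g}{13 + 3 Q}$ ($q{\left(g,Q \right)} = \frac{g + Q}{Q + \left(13 + 2 Q\right)} = \frac{Q + g}{13 + 3 Q}$)
$\left(161440 + q{\left(A{\left(-26 \right)},h{\left(-1 \right)} \right)}\right) \left(-327263 + 469070\right) = \left(161440 + \frac{\frac{23}{7} + 0}{13 + 3 \cdot \frac{23}{7}}\right) \left(-327263 + 469070\right) = \left(161440 + \frac{1}{13 + \frac{69}{7}} \cdot \frac{23}{7}\right) 141807 = \left(161440 + \frac{1}{\frac{160}{7}} \cdot \frac{23}{7}\right) 141807 = \left(161440 + \frac{7}{160} \cdot \frac{23}{7}\right) 141807 = \left(161440 + \frac{23}{160}\right) 141807 = \frac{25830423}{160} \cdot 141807 = \frac{3662934794361}{160}$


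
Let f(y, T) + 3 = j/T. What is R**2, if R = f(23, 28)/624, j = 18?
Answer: 121/8479744 ≈ 1.4269e-5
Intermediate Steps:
f(y, T) = -3 + 18/T
R = -11/2912 (R = (-3 + 18/28)/624 = (-3 + 18*(1/28))*(1/624) = (-3 + 9/14)*(1/624) = -33/14*1/624 = -11/2912 ≈ -0.0037775)
R**2 = (-11/2912)**2 = 121/8479744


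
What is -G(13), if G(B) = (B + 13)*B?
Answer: -338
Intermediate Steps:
G(B) = B*(13 + B) (G(B) = (13 + B)*B = B*(13 + B))
-G(13) = -13*(13 + 13) = -13*26 = -1*338 = -338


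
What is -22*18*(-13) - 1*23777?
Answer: -18629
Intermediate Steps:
-22*18*(-13) - 1*23777 = -396*(-13) - 23777 = 5148 - 23777 = -18629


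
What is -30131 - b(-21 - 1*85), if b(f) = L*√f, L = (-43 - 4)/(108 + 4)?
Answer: -30131 + 47*I*√106/112 ≈ -30131.0 + 4.3205*I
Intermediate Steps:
L = -47/112 ≈ -0.41964
b(f) = -47*√f/112
-30131 - b(-21 - 1*85) = -30131 - (-47)*√(-21 - 1*85)/112 = -30131 - (-47)*√(-21 - 85)/112 = -30131 - (-47)*√(-106)/112 = -30131 - (-47)*I*√106/112 = -30131 + 47*I*√106/112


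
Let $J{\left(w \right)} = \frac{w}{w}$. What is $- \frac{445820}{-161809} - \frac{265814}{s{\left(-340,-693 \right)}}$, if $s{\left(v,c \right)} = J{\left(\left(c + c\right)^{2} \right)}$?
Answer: $- \frac{43010651706}{161809} \approx -2.6581 \cdot 10^{5}$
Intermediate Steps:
$J{\left(w \right)} = 1$
$s{\left(v,c \right)} = 1$
$- \frac{445820}{-161809} - \frac{265814}{s{\left(-340,-693 \right)}} = - \frac{445820}{-161809} - \frac{265814}{1} = \left(-445820\right) \left(- \frac{1}{161809}\right) - 265814 = \frac{445820}{161809} - 265814 = - \frac{43010651706}{161809}$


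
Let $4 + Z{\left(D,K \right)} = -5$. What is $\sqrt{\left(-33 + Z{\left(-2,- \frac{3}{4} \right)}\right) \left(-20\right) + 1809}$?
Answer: $\sqrt{2649} \approx 51.468$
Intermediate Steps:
$Z{\left(D,K \right)} = -9$ ($Z{\left(D,K \right)} = -4 - 5 = -9$)
$\sqrt{\left(-33 + Z{\left(-2,- \frac{3}{4} \right)}\right) \left(-20\right) + 1809} = \sqrt{\left(-33 - 9\right) \left(-20\right) + 1809} = \sqrt{\left(-42\right) \left(-20\right) + 1809} = \sqrt{840 + 1809} = \sqrt{2649}$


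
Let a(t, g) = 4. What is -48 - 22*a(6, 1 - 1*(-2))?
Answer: -136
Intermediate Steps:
-48 - 22*a(6, 1 - 1*(-2)) = -48 - 22*4 = -48 - 88 = -136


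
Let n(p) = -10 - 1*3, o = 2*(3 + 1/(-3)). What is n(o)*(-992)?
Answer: 12896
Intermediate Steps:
o = 16/3 (o = 2*(3 - ⅓) = 2*(8/3) = 16/3 ≈ 5.3333)
n(p) = -13 (n(p) = -10 - 3 = -13)
n(o)*(-992) = -13*(-992) = 12896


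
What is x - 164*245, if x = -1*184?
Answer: -40364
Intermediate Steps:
x = -184
x - 164*245 = -184 - 164*245 = -184 - 40180 = -40364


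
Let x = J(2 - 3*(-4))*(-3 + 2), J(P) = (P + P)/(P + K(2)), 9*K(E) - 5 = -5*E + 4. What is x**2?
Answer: 63504/15625 ≈ 4.0643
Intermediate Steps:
K(E) = 1 - 5*E/9 (K(E) = 5/9 + (-5*E + 4)/9 = 5/9 + (4 - 5*E)/9 = 5/9 + (4/9 - 5*E/9) = 1 - 5*E/9)
J(P) = 2*P/(-1/9 + P) (J(P) = (P + P)/(P + (1 - 5/9*2)) = (2*P)/(P + (1 - 10/9)) = (2*P)/(P - 1/9) = (2*P)/(-1/9 + P) = 2*P/(-1/9 + P))
x = -252/125 (x = (18*(2 - 3*(-4))/(-1 + 9*(2 - 3*(-4))))*(-3 + 2) = (18*(2 + 12)/(-1 + 9*(2 + 12)))*(-1) = (18*14/(-1 + 9*14))*(-1) = (18*14/(-1 + 126))*(-1) = (18*14/125)*(-1) = (18*14*(1/125))*(-1) = (252/125)*(-1) = -252/125 ≈ -2.0160)
x**2 = (-252/125)**2 = 63504/15625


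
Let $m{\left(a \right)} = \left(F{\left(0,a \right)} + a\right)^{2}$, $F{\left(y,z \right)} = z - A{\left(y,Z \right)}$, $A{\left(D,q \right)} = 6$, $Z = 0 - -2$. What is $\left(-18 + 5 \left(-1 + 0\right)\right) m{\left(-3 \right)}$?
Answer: $-3312$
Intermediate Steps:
$Z = 2$ ($Z = 0 + 2 = 2$)
$F{\left(y,z \right)} = -6 + z$ ($F{\left(y,z \right)} = z - 6 = -6 + z$)
$m{\left(a \right)} = \left(-6 + 2 a\right)^{2}$ ($m{\left(a \right)} = \left(\left(-6 + a\right) + a\right)^{2} = \left(-6 + 2 a\right)^{2}$)
$\left(-18 + 5 \left(-1 + 0\right)\right) m{\left(-3 \right)} = \left(-18 + 5 \left(-1 + 0\right)\right) 4 \left(-3 - 3\right)^{2} = \left(-18 + 5 \left(-1\right)\right) 4 \left(-6\right)^{2} = \left(-18 - 5\right) 4 \cdot 36 = \left(-23\right) 144 = -3312$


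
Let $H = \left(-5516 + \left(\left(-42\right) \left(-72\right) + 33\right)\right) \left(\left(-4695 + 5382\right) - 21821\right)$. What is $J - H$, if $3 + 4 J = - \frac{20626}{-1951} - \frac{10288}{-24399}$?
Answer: $- \frac{9895312245366461}{190409796} \approx -5.1969 \cdot 10^{7}$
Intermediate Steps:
$J = \frac{380518315}{190409796}$ ($J = - \frac{3}{4} + \frac{- \frac{20626}{-1951} - \frac{10288}{-24399}}{4} = - \frac{3}{4} + \frac{\left(-20626\right) \left(- \frac{1}{1951}\right) - - \frac{10288}{24399}}{4} = - \frac{3}{4} + \frac{\frac{20626}{1951} + \frac{10288}{24399}}{4} = - \frac{3}{4} + \frac{1}{4} \cdot \frac{523325662}{47602449} = - \frac{3}{4} + \frac{261662831}{95204898} = \frac{380518315}{190409796} \approx 1.9984$)
$H = 51968506$ ($H = \left(-5516 + \left(3024 + 33\right)\right) \left(687 - 21821\right) = \left(-5516 + 3057\right) \left(-21134\right) = \left(-2459\right) \left(-21134\right) = 51968506$)
$J - H = \frac{380518315}{190409796} - 51968506 = - \frac{9895312245366461}{190409796}$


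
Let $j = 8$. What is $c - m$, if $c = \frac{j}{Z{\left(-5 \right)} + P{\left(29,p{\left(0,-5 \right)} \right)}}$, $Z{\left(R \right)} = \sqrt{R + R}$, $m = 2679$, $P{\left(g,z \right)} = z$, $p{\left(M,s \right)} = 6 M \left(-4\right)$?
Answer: $-2679 - \frac{4 i \sqrt{10}}{5} \approx -2679.0 - 2.5298 i$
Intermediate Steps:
$p{\left(M,s \right)} = - 24 M$
$Z{\left(R \right)} = \sqrt{2} \sqrt{R}$ ($Z{\left(R \right)} = \sqrt{2 R} = \sqrt{2} \sqrt{R}$)
$c = - \frac{4 i \sqrt{10}}{5}$ ($c = \frac{8}{\sqrt{2} \sqrt{-5} - 0} = \frac{8}{\sqrt{2} i \sqrt{5} + 0} = \frac{8}{i \sqrt{10} + 0} = \frac{8}{i \sqrt{10}} = 8 \left(- \frac{i \sqrt{10}}{10}\right) = - \frac{4 i \sqrt{10}}{5} \approx - 2.5298 i$)
$c - m = - \frac{4 i \sqrt{10}}{5} - 2679 = -2679 - \frac{4 i \sqrt{10}}{5}$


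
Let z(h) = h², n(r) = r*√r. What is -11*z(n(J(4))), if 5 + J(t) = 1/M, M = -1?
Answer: 2376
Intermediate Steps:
J(t) = -6 (J(t) = -5 + 1/(-1) = -5 - 1 = -6)
n(r) = r^(3/2)
-11*z(n(J(4))) = -11*((-6)^(3/2))² = -11*(-6*I*√6)² = -11*(-216) = 2376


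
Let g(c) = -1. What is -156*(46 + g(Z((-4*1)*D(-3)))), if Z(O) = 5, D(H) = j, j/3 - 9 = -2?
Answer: -7020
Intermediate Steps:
j = 21 (j = 27 + 3*(-2) = 27 - 6 = 21)
D(H) = 21
-156*(46 + g(Z((-4*1)*D(-3)))) = -156*(46 - 1) = -156*45 = -7020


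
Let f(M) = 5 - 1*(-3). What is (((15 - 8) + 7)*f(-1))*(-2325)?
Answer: -260400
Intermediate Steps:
f(M) = 8 (f(M) = 5 + 3 = 8)
(((15 - 8) + 7)*f(-1))*(-2325) = (((15 - 8) + 7)*8)*(-2325) = ((7 + 7)*8)*(-2325) = (14*8)*(-2325) = 112*(-2325) = -260400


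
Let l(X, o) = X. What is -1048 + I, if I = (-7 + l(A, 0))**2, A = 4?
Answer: -1039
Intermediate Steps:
I = 9 (I = (-7 + 4)**2 = (-3)**2 = 9)
-1048 + I = -1048 + 9 = -1039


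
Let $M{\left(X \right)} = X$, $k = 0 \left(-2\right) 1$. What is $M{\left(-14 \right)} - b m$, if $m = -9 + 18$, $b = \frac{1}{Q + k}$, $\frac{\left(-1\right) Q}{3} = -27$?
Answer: $- \frac{127}{9} \approx -14.111$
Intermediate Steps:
$Q = 81$ ($Q = \left(-3\right) \left(-27\right) = 81$)
$k = 0$ ($k = 0 \cdot 1 = 0$)
$b = \frac{1}{81}$ ($b = \frac{1}{81 + 0} = \frac{1}{81} \approx 0.012346$)
$m = 9$
$M{\left(-14 \right)} - b m = -14 - \frac{1}{81} \cdot 9 = -14 - \frac{1}{9} = - \frac{127}{9}$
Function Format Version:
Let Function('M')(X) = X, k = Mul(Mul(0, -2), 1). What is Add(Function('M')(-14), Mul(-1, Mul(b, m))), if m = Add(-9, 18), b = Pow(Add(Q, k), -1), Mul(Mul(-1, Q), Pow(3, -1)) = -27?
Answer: Rational(-127, 9) ≈ -14.111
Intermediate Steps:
Q = 81 (Q = Mul(-3, -27) = 81)
k = 0 (k = Mul(0, 1) = 0)
b = Rational(1, 81) (b = Pow(Add(81, 0), -1) = Pow(81, -1) = Rational(1, 81) ≈ 0.012346)
m = 9
Add(Function('M')(-14), Mul(-1, Mul(b, m))) = Add(-14, Mul(-1, Mul(Rational(1, 81), 9))) = Add(-14, Mul(-1, Rational(1, 9))) = Add(-14, Rational(-1, 9)) = Rational(-127, 9)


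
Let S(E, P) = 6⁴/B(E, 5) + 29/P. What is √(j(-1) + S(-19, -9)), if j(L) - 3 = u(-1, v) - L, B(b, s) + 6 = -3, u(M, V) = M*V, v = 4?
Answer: 5*I*√53/3 ≈ 12.134*I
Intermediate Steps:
B(b, s) = -9 (B(b, s) = -6 - 3 = -9)
S(E, P) = -144 + 29/P (S(E, P) = 6⁴/(-9) + 29/P = 1296*(-⅑) + 29/P = -144 + 29/P)
j(L) = -1 - L (j(L) = 3 + (-1*4 - L) = 3 + (-4 - L) = -1 - L)
√(j(-1) + S(-19, -9)) = √((-1 - 1*(-1)) + (-144 + 29/(-9))) = √((-1 + 1) + (-144 + 29*(-⅑))) = √(0 + (-144 - 29/9)) = √(0 - 1325/9) = √(-1325/9) = 5*I*√53/3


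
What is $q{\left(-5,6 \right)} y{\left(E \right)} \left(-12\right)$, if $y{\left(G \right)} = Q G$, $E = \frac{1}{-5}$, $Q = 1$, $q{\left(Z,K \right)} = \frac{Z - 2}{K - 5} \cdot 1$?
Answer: $- \frac{84}{5} \approx -16.8$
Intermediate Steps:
$q{\left(Z,K \right)} = \frac{-2 + Z}{-5 + K}$ ($q{\left(Z,K \right)} = \frac{-2 + Z}{-5 + K} 1 = \frac{-2 + Z}{-5 + K}$)
$E = - \frac{1}{5} \approx -0.2$
$y{\left(G \right)} = G$ ($y{\left(G \right)} = 1 G = G$)
$q{\left(-5,6 \right)} y{\left(E \right)} \left(-12\right) = \frac{-2 - 5}{-5 + 6} \left(- \frac{1}{5}\right) \left(-12\right) = 1^{-1} \left(-7\right) \left(- \frac{1}{5}\right) \left(-12\right) = 1 \left(-7\right) \left(- \frac{1}{5}\right) \left(-12\right) = \left(-7\right) \left(- \frac{1}{5}\right) \left(-12\right) = \frac{7}{5} \left(-12\right) = - \frac{84}{5}$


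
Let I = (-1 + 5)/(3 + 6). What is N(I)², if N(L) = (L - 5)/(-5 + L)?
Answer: 1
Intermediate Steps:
I = 4/9 ≈ 0.44444
N(L) = 1 (N(L) = (-5 + L)/(-5 + L) = 1)
N(I)² = 1² = 1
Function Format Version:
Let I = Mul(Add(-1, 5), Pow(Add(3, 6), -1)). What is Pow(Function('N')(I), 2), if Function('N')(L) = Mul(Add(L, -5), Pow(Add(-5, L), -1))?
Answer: 1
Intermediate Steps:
I = Rational(4, 9) (I = Mul(4, Pow(9, -1)) = Mul(4, Rational(1, 9)) = Rational(4, 9) ≈ 0.44444)
Function('N')(L) = 1 (Function('N')(L) = Mul(Add(-5, L), Pow(Add(-5, L), -1)) = 1)
Pow(Function('N')(I), 2) = Pow(1, 2) = 1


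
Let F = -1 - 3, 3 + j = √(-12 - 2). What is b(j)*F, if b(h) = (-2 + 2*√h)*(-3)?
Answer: -24 + 24*√(-3 + I*√14) ≈ -1.258 + 47.384*I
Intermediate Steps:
j = -3 + I*√14 (j = -3 + √(-12 - 2) = -3 + √(-14) = -3 + I*√14 ≈ -3.0 + 3.7417*I)
b(h) = 6 - 6*√h
F = -4
b(j)*F = (6 - 6*√(-3 + I*√14))*(-4) = -24 + 24*√(-3 + I*√14)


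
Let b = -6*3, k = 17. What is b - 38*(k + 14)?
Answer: -1196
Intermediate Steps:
b = -18
b - 38*(k + 14) = -18 - 38*(17 + 14) = -18 - 38*31 = -18 - 1178 = -1196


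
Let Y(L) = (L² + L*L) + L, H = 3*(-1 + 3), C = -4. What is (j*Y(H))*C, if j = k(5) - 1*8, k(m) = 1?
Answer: 2184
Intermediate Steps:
H = 6 (H = 3*2 = 6)
Y(L) = L + 2*L² (Y(L) = (L² + L²) + L = 2*L² + L = L + 2*L²)
j = -7 (j = 1 - 1*8 = 1 - 8 = -7)
(j*Y(H))*C = -42*(1 + 2*6)*(-4) = -42*(1 + 12)*(-4) = -42*13*(-4) = -7*78*(-4) = -546*(-4) = 2184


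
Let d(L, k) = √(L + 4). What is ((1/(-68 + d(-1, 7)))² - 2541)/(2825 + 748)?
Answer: -54259597154/76296559293 + 136*√3/76296559293 ≈ -0.71117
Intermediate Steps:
d(L, k) = √(4 + L)
((1/(-68 + d(-1, 7)))² - 2541)/(2825 + 748) = ((1/(-68 + √(4 - 1)))² - 2541)/(2825 + 748) = ((1/(-68 + √3))² - 2541)/3573 = ((-68 + √3)⁻² - 2541)*(1/3573) = (-2541 + (-68 + √3)⁻²)*(1/3573) = -847/1191 + 1/(3573*(-68 + √3)²)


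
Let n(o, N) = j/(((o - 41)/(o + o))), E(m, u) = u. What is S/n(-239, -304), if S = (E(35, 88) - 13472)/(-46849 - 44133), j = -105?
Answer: -112/136473 ≈ -0.00082067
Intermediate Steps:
S = 6692/45491 (S = (88 - 13472)/(-46849 - 44133) = -13384/(-90982) = -13384*(-1/90982) = 6692/45491 ≈ 0.14711)
n(o, N) = -210*o/(-41 + o) (n(o, N) = -105*(o + o)/(o - 41) = -105*2*o/(-41 + o) = -210*o/(-41 + o))
S/n(-239, -304) = 6692/(45491*((-210*(-239)/(-41 - 239)))) = 6692/(45491*((-210*(-239)/(-280)))) = 6692/(45491*((-210*(-239)*(-1/280)))) = 6692/(45491*(-717/4)) = (6692/45491)*(-4/717) = -112/136473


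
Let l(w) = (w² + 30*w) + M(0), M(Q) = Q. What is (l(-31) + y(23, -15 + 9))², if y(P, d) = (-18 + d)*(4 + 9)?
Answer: 78961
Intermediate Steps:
y(P, d) = -234 + 13*d (y(P, d) = (-18 + d)*13 = -234 + 13*d)
l(w) = w² + 30*w (l(w) = (w² + 30*w) + 0 = w² + 30*w)
(l(-31) + y(23, -15 + 9))² = (-31*(30 - 31) + (-234 + 13*(-15 + 9)))² = (-31*(-1) + (-234 + 13*(-6)))² = (31 + (-234 - 78))² = (31 - 312)² = (-281)² = 78961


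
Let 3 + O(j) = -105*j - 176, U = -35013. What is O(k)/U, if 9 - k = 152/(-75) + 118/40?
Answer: 6847/233420 ≈ 0.029333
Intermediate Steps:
k = 2423/300 (k = 9 - (152/(-75) + 118/40) = 9 - (152*(-1/75) + 118*(1/40)) = 9 - (-152/75 + 59/20) = 9 - 1*277/300 = 9 - 277/300 = 2423/300 ≈ 8.0767)
O(j) = -179 - 105*j (O(j) = -3 + (-105*j - 176) = -3 + (-176 - 105*j) = -179 - 105*j)
O(k)/U = (-179 - 105*2423/300)/(-35013) = (-179 - 16961/20)*(-1/35013) = -20541/20*(-1/35013) = 6847/233420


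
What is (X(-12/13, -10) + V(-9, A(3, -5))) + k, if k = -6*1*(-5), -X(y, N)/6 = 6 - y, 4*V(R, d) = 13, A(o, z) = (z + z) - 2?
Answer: -431/52 ≈ -8.2885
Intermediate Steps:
A(o, z) = -2 + 2*z (A(o, z) = 2*z - 2 = -2 + 2*z)
V(R, d) = 13/4 (V(R, d) = (¼)*13 = 13/4)
X(y, N) = -36 + 6*y (X(y, N) = -6*(6 - y) = -36 + 6*y)
k = 30 (k = -6*(-5) = 30)
(X(-12/13, -10) + V(-9, A(3, -5))) + k = ((-36 + 6*(-12/13)) + 13/4) + 30 = ((-36 - 72/13) + 13/4) + 30 = (-540/13 + 13/4) + 30 = -1991/52 + 30 = -431/52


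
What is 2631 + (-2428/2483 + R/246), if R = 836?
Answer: 804270329/305409 ≈ 2633.4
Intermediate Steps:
2631 + (-2428/2483 + R/246) = 2631 + (-2428/2483 + 836/246) = 2631 + (-2428*1/2483 + 836*(1/246)) = 2631 + (-2428/2483 + 418/123) = 2631 + 739250/305409 = 804270329/305409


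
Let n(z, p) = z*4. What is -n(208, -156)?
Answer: -832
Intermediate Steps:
n(z, p) = 4*z
-n(208, -156) = -4*208 = -1*832 = -832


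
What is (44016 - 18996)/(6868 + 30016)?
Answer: 6255/9221 ≈ 0.67834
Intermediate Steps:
(44016 - 18996)/(6868 + 30016) = 25020/36884 = 25020*(1/36884) = 6255/9221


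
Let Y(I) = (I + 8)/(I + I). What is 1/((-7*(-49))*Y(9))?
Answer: 18/5831 ≈ 0.0030870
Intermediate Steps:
Y(I) = (8 + I)/(2*I) (Y(I) = (8 + I)/((2*I)) = (8 + I)*(1/(2*I)) = (8 + I)/(2*I))
1/((-7*(-49))*Y(9)) = 1/((-7*(-49))*((½)*(8 + 9)/9)) = 1/(343*((½)*(⅑)*17)) = 1/(343*(17/18)) = 1/(5831/18) = 18/5831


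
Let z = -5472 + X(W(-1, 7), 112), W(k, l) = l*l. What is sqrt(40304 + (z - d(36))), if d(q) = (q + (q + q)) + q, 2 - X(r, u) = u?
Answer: 3*sqrt(3842) ≈ 185.95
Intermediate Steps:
W(k, l) = l**2
X(r, u) = 2 - u
d(q) = 4*q (d(q) = (q + 2*q) + q = 3*q + q = 4*q)
z = -5582 (z = -5472 + (2 - 1*112) = -5472 + (2 - 112) = -5472 - 110 = -5582)
sqrt(40304 + (z - d(36))) = sqrt(40304 + (-5582 - 4*36)) = sqrt(40304 + (-5582 - 1*144)) = sqrt(40304 + (-5582 - 144)) = sqrt(40304 - 5726) = sqrt(34578) = 3*sqrt(3842)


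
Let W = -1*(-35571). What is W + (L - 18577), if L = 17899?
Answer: 34893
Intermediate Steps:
W = 35571
W + (L - 18577) = 35571 + (17899 - 18577) = 35571 - 678 = 34893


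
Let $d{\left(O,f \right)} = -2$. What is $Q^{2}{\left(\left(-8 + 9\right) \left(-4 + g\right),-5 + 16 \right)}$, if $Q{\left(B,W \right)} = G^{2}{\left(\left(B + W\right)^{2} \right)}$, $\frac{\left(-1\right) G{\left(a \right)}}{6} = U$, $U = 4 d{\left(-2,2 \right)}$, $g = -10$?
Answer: $5308416$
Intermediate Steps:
$U = -8$ ($U = 4 \left(-2\right) = -8$)
$G{\left(a \right)} = 48$ ($G{\left(a \right)} = \left(-6\right) \left(-8\right) = 48$)
$Q{\left(B,W \right)} = 2304$ ($Q{\left(B,W \right)} = 48^{2} = 2304$)
$Q^{2}{\left(\left(-8 + 9\right) \left(-4 + g\right),-5 + 16 \right)} = 2304^{2} = 5308416$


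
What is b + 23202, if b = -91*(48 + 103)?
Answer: 9461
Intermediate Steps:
b = -13741 (b = -91*151 = -13741)
b + 23202 = -13741 + 23202 = 9461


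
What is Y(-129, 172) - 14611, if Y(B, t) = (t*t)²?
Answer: 875198445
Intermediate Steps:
Y(B, t) = t⁴ (Y(B, t) = (t²)² = t⁴)
Y(-129, 172) - 14611 = 172⁴ - 14611 = 875213056 - 14611 = 875198445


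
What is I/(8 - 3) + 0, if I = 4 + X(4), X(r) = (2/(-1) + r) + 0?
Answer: 6/5 ≈ 1.2000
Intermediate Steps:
X(r) = -2 + r (X(r) = (2*(-1) + r) + 0 = (-2 + r) + 0 = -2 + r)
I = 6 (I = 4 + (-2 + 4) = 4 + 2 = 6)
I/(8 - 3) + 0 = 6/(8 - 3) + 0 = 6/5 + 0 = 6/5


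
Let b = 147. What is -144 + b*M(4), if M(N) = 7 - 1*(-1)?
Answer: 1032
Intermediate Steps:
M(N) = 8 (M(N) = 7 + 1 = 8)
-144 + b*M(4) = -144 + 147*8 = -144 + 1176 = 1032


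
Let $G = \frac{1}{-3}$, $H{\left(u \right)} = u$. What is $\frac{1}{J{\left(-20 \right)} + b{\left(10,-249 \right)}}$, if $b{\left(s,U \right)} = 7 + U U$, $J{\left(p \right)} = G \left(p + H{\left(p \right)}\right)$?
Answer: $\frac{3}{186064} \approx 1.6123 \cdot 10^{-5}$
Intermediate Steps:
$G = - \frac{1}{3} \approx -0.33333$
$J{\left(p \right)} = - \frac{2 p}{3}$ ($J{\left(p \right)} = - \frac{p + p}{3} = - \frac{2 p}{3}$)
$b{\left(s,U \right)} = 7 + U^{2}$
$\frac{1}{J{\left(-20 \right)} + b{\left(10,-249 \right)}} = \frac{1}{\left(- \frac{2}{3}\right) \left(-20\right) + \left(7 + \left(-249\right)^{2}\right)} = \frac{1}{\frac{40}{3} + \left(7 + 62001\right)} = \frac{1}{\frac{40}{3} + 62008} = \frac{1}{\frac{186064}{3}} = \frac{3}{186064}$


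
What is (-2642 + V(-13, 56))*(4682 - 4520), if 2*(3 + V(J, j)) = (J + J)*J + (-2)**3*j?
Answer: -437400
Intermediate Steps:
V(J, j) = -3 + J**2 - 4*j (V(J, j) = -3 + ((J + J)*J + (-2)**3*j)/2 = -3 + ((2*J)*J - 8*j)/2 = -3 + (2*J**2 - 8*j)/2 = -3 + (-8*j + 2*J**2)/2 = -3 + (J**2 - 4*j) = -3 + J**2 - 4*j)
(-2642 + V(-13, 56))*(4682 - 4520) = (-2642 + (-3 + (-13)**2 - 4*56))*(4682 - 4520) = (-2642 + (-3 + 169 - 224))*162 = (-2642 - 58)*162 = -2700*162 = -437400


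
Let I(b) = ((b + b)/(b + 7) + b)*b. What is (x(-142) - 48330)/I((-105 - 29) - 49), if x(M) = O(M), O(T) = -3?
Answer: -1417768/971181 ≈ -1.4598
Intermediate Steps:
I(b) = b*(b + 2*b/(7 + b)) (I(b) = ((2*b)/(7 + b) + b)*b = (2*b/(7 + b) + b)*b = (b + 2*b/(7 + b))*b = b*(b + 2*b/(7 + b)))
x(M) = -3
(x(-142) - 48330)/I((-105 - 29) - 49) = (-3 - 48330)/((((-105 - 29) - 49)²*(9 + ((-105 - 29) - 49))/(7 + ((-105 - 29) - 49)))) = -48333*(7 + (-134 - 49))/((-134 - 49)²*(9 + (-134 - 49))) = -48333*(7 - 183)/(33489*(9 - 183)) = -48333/(33489*(-174)/(-176)) = -48333/(33489*(-1/176)*(-174)) = -48333/2913543/88 = -48333*88/2913543 = -1417768/971181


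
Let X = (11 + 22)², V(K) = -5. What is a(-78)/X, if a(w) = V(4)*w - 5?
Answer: 35/99 ≈ 0.35354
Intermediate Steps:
X = 1089 (X = 33² = 1089)
a(w) = -5 - 5*w (a(w) = -5*w - 5 = -5 - 5*w)
a(-78)/X = (-5 - 5*(-78))/1089 = (-5 + 390)*(1/1089) = 385*(1/1089) = 35/99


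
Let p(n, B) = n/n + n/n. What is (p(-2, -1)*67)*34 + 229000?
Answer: 233556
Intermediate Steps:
p(n, B) = 2 (p(n, B) = 1 + 1 = 2)
(p(-2, -1)*67)*34 + 229000 = (2*67)*34 + 229000 = 134*34 + 229000 = 4556 + 229000 = 233556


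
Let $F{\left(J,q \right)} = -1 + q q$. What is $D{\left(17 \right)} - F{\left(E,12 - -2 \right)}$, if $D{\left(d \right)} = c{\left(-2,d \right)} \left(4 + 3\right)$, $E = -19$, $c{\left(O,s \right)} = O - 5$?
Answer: $-244$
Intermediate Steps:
$c{\left(O,s \right)} = -5 + O$
$D{\left(d \right)} = -49$ ($D{\left(d \right)} = \left(-5 - 2\right) \left(4 + 3\right) = \left(-7\right) 7 = -49$)
$F{\left(J,q \right)} = -1 + q^{2}$
$D{\left(17 \right)} - F{\left(E,12 - -2 \right)} = -49 - \left(-1 + \left(12 - -2\right)^{2}\right) = -49 - \left(-1 + \left(12 + 2\right)^{2}\right) = -49 - \left(-1 + 14^{2}\right) = -49 - \left(-1 + 196\right) = -49 - 195 = -244$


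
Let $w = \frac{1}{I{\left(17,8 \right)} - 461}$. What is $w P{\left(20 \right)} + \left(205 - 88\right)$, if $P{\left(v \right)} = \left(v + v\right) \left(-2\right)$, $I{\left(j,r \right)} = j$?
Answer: $\frac{13007}{111} \approx 117.18$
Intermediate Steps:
$P{\left(v \right)} = - 4 v$ ($P{\left(v \right)} = 2 v \left(-2\right) = - 4 v$)
$w = - \frac{1}{444}$ ($w = \frac{1}{17 - 461} = \frac{1}{-444} = - \frac{1}{444} \approx -0.0022523$)
$w P{\left(20 \right)} + \left(205 - 88\right) = - \frac{\left(-4\right) 20}{444} + \left(205 - 88\right) = \left(- \frac{1}{444}\right) \left(-80\right) + \left(205 - 88\right) = \frac{20}{111} + 117 = \frac{13007}{111}$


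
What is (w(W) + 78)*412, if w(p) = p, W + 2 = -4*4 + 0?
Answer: 24720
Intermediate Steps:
W = -18 (W = -2 + (-4*4 + 0) = -2 + (-16 + 0) = -2 - 16 = -18)
(w(W) + 78)*412 = (-18 + 78)*412 = 60*412 = 24720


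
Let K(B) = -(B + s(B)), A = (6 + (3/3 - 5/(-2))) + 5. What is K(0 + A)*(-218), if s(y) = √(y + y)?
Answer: 3161 + 218*√29 ≈ 4335.0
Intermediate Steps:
A = 29/2 (A = (6 + (3*(⅓) - 5*(-½))) + 5 = (6 + (1 + 5/2)) + 5 = (6 + 7/2) + 5 = 19/2 + 5 = 29/2 ≈ 14.500)
s(y) = √2*√y (s(y) = √(2*y) = √2*√y)
K(B) = -B - √2*√B (K(B) = -(B + √2*√B) = -B - √2*√B)
K(0 + A)*(-218) = (-(0 + 29/2) - √2*√(0 + 29/2))*(-218) = (-1*29/2 - √2*√(29/2))*(-218) = (-29/2 - √2*√58/2)*(-218) = (-29/2 - √29)*(-218) = 3161 + 218*√29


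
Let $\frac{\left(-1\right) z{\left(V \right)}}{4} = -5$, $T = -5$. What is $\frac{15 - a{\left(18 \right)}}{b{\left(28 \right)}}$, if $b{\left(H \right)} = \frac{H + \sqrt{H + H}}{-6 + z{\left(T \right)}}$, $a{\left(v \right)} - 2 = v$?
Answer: $- \frac{35}{13} + \frac{5 \sqrt{14}}{26} \approx -1.9728$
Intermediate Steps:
$z{\left(V \right)} = 20$ ($z{\left(V \right)} = \left(-4\right) \left(-5\right) = 20$)
$a{\left(v \right)} = 2 + v$
$b{\left(H \right)} = \frac{H}{14} + \frac{\sqrt{2} \sqrt{H}}{14}$ ($b{\left(H \right)} = \frac{H + \sqrt{H + H}}{-6 + 20} = \frac{H + \sqrt{2 H}}{14} = \left(H + \sqrt{2} \sqrt{H}\right) \frac{1}{14} = \frac{H}{14} + \frac{\sqrt{2} \sqrt{H}}{14}$)
$\frac{15 - a{\left(18 \right)}}{b{\left(28 \right)}} = \frac{15 - \left(2 + 18\right)}{\frac{1}{14} \cdot 28 + \frac{\sqrt{2} \sqrt{28}}{14}} = \frac{15 - 20}{2 + \frac{\sqrt{2} \cdot 2 \sqrt{7}}{14}} = \frac{15 - 20}{2 + \frac{\sqrt{14}}{7}} = - \frac{5}{2 + \frac{\sqrt{14}}{7}}$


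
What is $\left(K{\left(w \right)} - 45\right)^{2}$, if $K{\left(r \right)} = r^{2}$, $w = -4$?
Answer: $841$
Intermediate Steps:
$\left(K{\left(w \right)} - 45\right)^{2} = \left(\left(-4\right)^{2} - 45\right)^{2} = \left(16 - 45\right)^{2} = \left(-29\right)^{2} = 841$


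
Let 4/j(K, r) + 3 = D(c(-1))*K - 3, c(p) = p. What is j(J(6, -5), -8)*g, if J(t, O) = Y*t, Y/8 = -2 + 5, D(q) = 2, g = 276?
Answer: 184/47 ≈ 3.9149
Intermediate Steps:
Y = 24 (Y = 8*(-2 + 5) = 8*3 = 24)
J(t, O) = 24*t
j(K, r) = 4/(-6 + 2*K) (j(K, r) = 4/(-3 + (2*K - 3)) = 4/(-3 + (-3 + 2*K)) = 4/(-6 + 2*K))
j(J(6, -5), -8)*g = (2/(-3 + 24*6))*276 = (2/(-3 + 144))*276 = (2/141)*276 = 184/47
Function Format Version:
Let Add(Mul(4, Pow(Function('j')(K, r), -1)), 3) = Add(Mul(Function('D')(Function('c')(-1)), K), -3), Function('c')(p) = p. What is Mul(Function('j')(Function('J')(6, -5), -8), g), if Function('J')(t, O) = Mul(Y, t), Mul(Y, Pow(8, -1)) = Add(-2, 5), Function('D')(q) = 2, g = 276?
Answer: Rational(184, 47) ≈ 3.9149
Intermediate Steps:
Y = 24 (Y = Mul(8, Add(-2, 5)) = Mul(8, 3) = 24)
Function('J')(t, O) = Mul(24, t)
Function('j')(K, r) = Mul(4, Pow(Add(-6, Mul(2, K)), -1)) (Function('j')(K, r) = Mul(4, Pow(Add(-3, Add(Mul(2, K), -3)), -1)) = Mul(4, Pow(Add(-3, Add(-3, Mul(2, K))), -1)) = Mul(4, Pow(Add(-6, Mul(2, K)), -1)))
Mul(Function('j')(Function('J')(6, -5), -8), g) = Mul(Mul(2, Pow(Add(-3, Mul(24, 6)), -1)), 276) = Mul(Mul(2, Pow(Add(-3, 144), -1)), 276) = Mul(Mul(2, Pow(141, -1)), 276) = Mul(Mul(2, Rational(1, 141)), 276) = Mul(Rational(2, 141), 276) = Rational(184, 47)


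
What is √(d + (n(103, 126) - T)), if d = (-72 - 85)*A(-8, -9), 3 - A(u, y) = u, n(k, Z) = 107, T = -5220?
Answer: 60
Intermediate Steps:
A(u, y) = 3 - u
d = -1727 (d = (-72 - 85)*(3 - 1*(-8)) = -157*(3 + 8) = -157*11 = -1727)
√(d + (n(103, 126) - T)) = √(-1727 + (107 - 1*(-5220))) = √(-1727 + (107 + 5220)) = √(-1727 + 5327) = √3600 = 60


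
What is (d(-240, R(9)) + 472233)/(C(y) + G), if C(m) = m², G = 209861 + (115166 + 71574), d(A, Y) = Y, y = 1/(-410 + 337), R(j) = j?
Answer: 1258288809/1056743365 ≈ 1.1907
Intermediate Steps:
y = -1/73 (y = 1/(-73) = -1/73 ≈ -0.013699)
G = 396601 (G = 209861 + 186740 = 396601)
(d(-240, R(9)) + 472233)/(C(y) + G) = (9 + 472233)/((-1/73)² + 396601) = 472242/(1/5329 + 396601) = 472242/(2113486730/5329) = 472242*(5329/2113486730) = 1258288809/1056743365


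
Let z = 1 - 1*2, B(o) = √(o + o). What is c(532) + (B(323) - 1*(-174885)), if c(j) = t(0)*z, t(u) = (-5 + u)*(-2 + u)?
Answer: 174875 + √646 ≈ 1.7490e+5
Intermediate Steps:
B(o) = √2*√o (B(o) = √(2*o) = √2*√o)
z = -1 (z = 1 - 2 = -1)
c(j) = -10 (c(j) = (10 + 0² - 7*0)*(-1) = (10 + 0 + 0)*(-1) = 10*(-1) = -10)
c(532) + (B(323) - 1*(-174885)) = -10 + (√2*√323 - 1*(-174885)) = -10 + (√646 + 174885) = -10 + (174885 + √646) = 174875 + √646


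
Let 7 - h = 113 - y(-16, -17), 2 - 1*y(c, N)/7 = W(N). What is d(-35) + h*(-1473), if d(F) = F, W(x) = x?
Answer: -39806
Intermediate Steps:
y(c, N) = 14 - 7*N
h = 27 (h = 7 - (113 - (14 - 7*(-17))) = 7 - (113 - (14 + 119)) = 7 - (113 - 1*133) = 7 - (113 - 133) = 7 - 1*(-20) = 7 + 20 = 27)
d(-35) + h*(-1473) = -35 + 27*(-1473) = -35 - 39771 = -39806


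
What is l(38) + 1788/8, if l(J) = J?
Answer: 523/2 ≈ 261.50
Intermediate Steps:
l(38) + 1788/8 = 38 + 1788/8 = 38 + 1788*(⅛) = 38 + 447/2 = 523/2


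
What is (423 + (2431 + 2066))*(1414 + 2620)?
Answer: 19847280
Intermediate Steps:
(423 + (2431 + 2066))*(1414 + 2620) = (423 + 4497)*4034 = 4920*4034 = 19847280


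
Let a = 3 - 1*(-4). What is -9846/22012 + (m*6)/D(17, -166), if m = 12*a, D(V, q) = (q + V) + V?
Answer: -516405/121066 ≈ -4.2655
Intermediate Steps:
a = 7 (a = 3 + 4 = 7)
D(V, q) = q + 2*V (D(V, q) = (V + q) + V = q + 2*V)
m = 84 (m = 12*7 = 84)
-9846/22012 + (m*6)/D(17, -166) = -9846/22012 + (84*6)/(-166 + 2*17) = -9846*1/22012 + 504/(-166 + 34) = -4923/11006 + 504/(-132) = -4923/11006 + 504*(-1/132) = -4923/11006 - 42/11 = -516405/121066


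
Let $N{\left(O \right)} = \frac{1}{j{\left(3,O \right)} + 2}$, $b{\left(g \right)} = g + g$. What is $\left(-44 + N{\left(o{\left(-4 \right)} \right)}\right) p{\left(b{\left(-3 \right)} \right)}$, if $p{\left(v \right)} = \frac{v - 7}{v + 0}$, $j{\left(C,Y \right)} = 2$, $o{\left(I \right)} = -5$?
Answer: $- \frac{2275}{24} \approx -94.792$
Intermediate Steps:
$b{\left(g \right)} = 2 g$
$p{\left(v \right)} = \frac{-7 + v}{v}$
$N{\left(O \right)} = \frac{1}{4}$ ($N{\left(O \right)} = \frac{1}{2 + 2} = \frac{1}{4}$)
$\left(-44 + N{\left(o{\left(-4 \right)} \right)}\right) p{\left(b{\left(-3 \right)} \right)} = \left(-44 + \frac{1}{4}\right) \frac{-7 + 2 \left(-3\right)}{2 \left(-3\right)} = - \frac{175 \frac{-7 - 6}{-6}}{4} = - \frac{175 \left(\left(- \frac{1}{6}\right) \left(-13\right)\right)}{4} = \left(- \frac{175}{4}\right) \frac{13}{6} = - \frac{2275}{24}$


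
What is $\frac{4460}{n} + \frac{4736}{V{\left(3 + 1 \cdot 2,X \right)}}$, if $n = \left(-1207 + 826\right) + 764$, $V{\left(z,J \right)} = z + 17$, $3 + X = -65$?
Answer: $\frac{956004}{4213} \approx 226.92$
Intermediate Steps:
$X = -68$ ($X = -3 - 65 = -68$)
$V{\left(z,J \right)} = 17 + z$
$n = 383$ ($n = -381 + 764 = 383$)
$\frac{4460}{n} + \frac{4736}{V{\left(3 + 1 \cdot 2,X \right)}} = \frac{4460}{383} + \frac{4736}{17 + \left(3 + 1 \cdot 2\right)} = 4460 \cdot \frac{1}{383} + \frac{4736}{17 + \left(3 + 2\right)} = \frac{4460}{383} + \frac{4736}{17 + 5} = \frac{4460}{383} + \frac{4736}{22} = \frac{4460}{383} + 4736 \cdot \frac{1}{22} = \frac{4460}{383} + \frac{2368}{11} = \frac{956004}{4213}$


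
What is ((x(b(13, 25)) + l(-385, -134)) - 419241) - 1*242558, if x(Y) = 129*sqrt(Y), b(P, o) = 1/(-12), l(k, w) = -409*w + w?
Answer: -607127 + 43*I*sqrt(3)/2 ≈ -6.0713e+5 + 37.239*I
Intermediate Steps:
l(k, w) = -408*w
b(P, o) = -1/12
((x(b(13, 25)) + l(-385, -134)) - 419241) - 1*242558 = ((129*sqrt(-1/12) - 408*(-134)) - 419241) - 1*242558 = ((129*(I*sqrt(3)/6) + 54672) - 419241) - 242558 = ((43*I*sqrt(3)/2 + 54672) - 419241) - 242558 = ((54672 + 43*I*sqrt(3)/2) - 419241) - 242558 = (-364569 + 43*I*sqrt(3)/2) - 242558 = -607127 + 43*I*sqrt(3)/2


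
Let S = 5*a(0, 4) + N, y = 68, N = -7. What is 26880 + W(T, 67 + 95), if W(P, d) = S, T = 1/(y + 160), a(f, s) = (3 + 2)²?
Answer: 26998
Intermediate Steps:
a(f, s) = 25 (a(f, s) = 5² = 25)
T = 1/228 (T = 1/(68 + 160) = 1/228 ≈ 0.0043860)
S = 118 (S = 5*25 - 7 = 125 - 7 = 118)
W(P, d) = 118
26880 + W(T, 67 + 95) = 26880 + 118 = 26998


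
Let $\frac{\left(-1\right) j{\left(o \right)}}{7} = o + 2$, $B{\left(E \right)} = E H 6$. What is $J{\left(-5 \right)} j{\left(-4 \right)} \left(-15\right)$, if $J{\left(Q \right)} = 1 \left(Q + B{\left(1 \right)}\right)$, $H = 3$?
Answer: $-2730$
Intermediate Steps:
$B{\left(E \right)} = 18 E$ ($B{\left(E \right)} = E 3 \cdot 6 = 3 E 6 = 18 E$)
$J{\left(Q \right)} = 18 + Q$ ($J{\left(Q \right)} = 1 \left(Q + 18 \cdot 1\right) = 1 \left(Q + 18\right) = 1 \left(18 + Q\right) = 18 + Q$)
$j{\left(o \right)} = -14 - 7 o$ ($j{\left(o \right)} = - 7 \left(o + 2\right) = - 7 \left(2 + o\right) = -14 - 7 o$)
$J{\left(-5 \right)} j{\left(-4 \right)} \left(-15\right) = \left(18 - 5\right) \left(-14 - -28\right) \left(-15\right) = 13 \left(-14 + 28\right) \left(-15\right) = 13 \cdot 14 \left(-15\right) = 182 \left(-15\right) = -2730$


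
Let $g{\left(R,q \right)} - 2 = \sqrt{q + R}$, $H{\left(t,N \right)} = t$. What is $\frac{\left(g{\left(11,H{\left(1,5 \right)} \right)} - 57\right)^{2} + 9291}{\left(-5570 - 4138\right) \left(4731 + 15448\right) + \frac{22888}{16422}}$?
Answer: $- \frac{12653151}{201064533251} + \frac{451605 \sqrt{3}}{402129066502} \approx -6.0986 \cdot 10^{-5}$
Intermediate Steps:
$g{\left(R,q \right)} = 2 + \sqrt{R + q}$ ($g{\left(R,q \right)} = 2 + \sqrt{q + R} = 2 + \sqrt{R + q}$)
$\frac{\left(g{\left(11,H{\left(1,5 \right)} \right)} - 57\right)^{2} + 9291}{\left(-5570 - 4138\right) \left(4731 + 15448\right) + \frac{22888}{16422}} = \frac{\left(\left(2 + \sqrt{11 + 1}\right) - 57\right)^{2} + 9291}{\left(-5570 - 4138\right) \left(4731 + 15448\right) + \frac{22888}{16422}} = \frac{\left(\left(2 + \sqrt{12}\right) - 57\right)^{2} + 9291}{\left(-9708\right) 20179 + 22888 \cdot \frac{1}{16422}} = \frac{\left(\left(2 + 2 \sqrt{3}\right) - 57\right)^{2} + 9291}{-195897732 + \frac{11444}{8211}} = \frac{\left(-55 + 2 \sqrt{3}\right)^{2} + 9291}{- \frac{1608516266008}{8211}} = \left(9291 + \left(-55 + 2 \sqrt{3}\right)^{2}\right) \left(- \frac{8211}{1608516266008}\right) = - \frac{76288401}{1608516266008} - \frac{8211 \left(-55 + 2 \sqrt{3}\right)^{2}}{1608516266008}$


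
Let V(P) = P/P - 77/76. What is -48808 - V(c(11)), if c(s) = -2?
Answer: -3709407/76 ≈ -48808.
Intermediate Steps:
V(P) = -1/76 (V(P) = 1 - 77*1/76 = 1 - 77/76 = -1/76)
-48808 - V(c(11)) = -48808 - 1*(-1/76) = -48808 + 1/76 = -3709407/76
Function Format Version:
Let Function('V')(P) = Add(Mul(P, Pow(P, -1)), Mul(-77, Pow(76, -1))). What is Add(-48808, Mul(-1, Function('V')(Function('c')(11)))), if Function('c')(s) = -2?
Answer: Rational(-3709407, 76) ≈ -48808.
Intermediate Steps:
Function('V')(P) = Rational(-1, 76) (Function('V')(P) = Add(1, Mul(-77, Rational(1, 76))) = Add(1, Rational(-77, 76)) = Rational(-1, 76))
Add(-48808, Mul(-1, Function('V')(Function('c')(11)))) = Add(-48808, Mul(-1, Rational(-1, 76))) = Add(-48808, Rational(1, 76)) = Rational(-3709407, 76)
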